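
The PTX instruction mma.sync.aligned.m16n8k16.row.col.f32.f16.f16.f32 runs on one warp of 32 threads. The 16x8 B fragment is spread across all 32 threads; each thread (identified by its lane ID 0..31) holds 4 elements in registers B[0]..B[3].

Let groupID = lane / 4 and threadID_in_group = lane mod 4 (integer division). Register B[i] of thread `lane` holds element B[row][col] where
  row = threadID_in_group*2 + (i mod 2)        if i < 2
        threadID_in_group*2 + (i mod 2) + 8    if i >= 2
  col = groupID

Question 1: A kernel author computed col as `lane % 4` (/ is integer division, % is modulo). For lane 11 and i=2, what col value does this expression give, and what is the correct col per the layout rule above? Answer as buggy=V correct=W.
`lane % 4`[11,2]->3
11: g=2,t=3
[2] (3*2+0+8,2) = (14,2)
col: 3 vs 2

buggy=3 correct=2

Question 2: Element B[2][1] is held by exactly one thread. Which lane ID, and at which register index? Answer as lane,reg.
5,0

c:1=>grp=1  r:2=>rB=0,tig=1,lo=0
L=1*4+1=5  i=0*2+0=0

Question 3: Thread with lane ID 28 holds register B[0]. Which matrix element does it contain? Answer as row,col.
0,7

lane 28=>28/4=7, 28 mod 4=0
i=0  r:2·0+0+0=>0  c:7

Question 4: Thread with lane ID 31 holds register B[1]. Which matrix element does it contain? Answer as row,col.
7,7

L=31=>grp=31>>2=7, tig=31&3=3
[1]=>row 3·2+1+0=7  col grp=7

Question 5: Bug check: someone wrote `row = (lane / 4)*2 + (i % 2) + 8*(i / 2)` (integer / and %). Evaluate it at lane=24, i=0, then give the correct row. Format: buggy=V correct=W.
`(lane / 4)*2 + (i % 2) + 8*(i / 2)`[24,0]⇒12
lane 24: gr=6 (24/4), th=0 (24%4)
i=0: r=0*2+0+0=0, c=gr=6
row: 12 vs 0

buggy=12 correct=0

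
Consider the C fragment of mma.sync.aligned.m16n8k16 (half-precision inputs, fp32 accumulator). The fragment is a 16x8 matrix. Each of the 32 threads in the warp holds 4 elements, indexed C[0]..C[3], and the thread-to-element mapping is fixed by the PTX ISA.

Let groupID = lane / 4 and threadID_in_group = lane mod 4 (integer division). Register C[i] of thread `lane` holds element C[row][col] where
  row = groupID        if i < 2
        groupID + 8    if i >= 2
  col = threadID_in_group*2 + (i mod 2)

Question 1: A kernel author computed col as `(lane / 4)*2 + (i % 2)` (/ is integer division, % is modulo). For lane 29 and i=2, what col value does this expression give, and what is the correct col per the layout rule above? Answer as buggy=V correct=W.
`(lane / 4)*2 + (i % 2)`[29,2]=>14
lane 29=>29/4=7, 29 mod 4=1
i=2  r:7+8=>15  c:2·1+0=>2
col: 14 vs 2

buggy=14 correct=2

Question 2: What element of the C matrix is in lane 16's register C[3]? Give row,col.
lane 16→16/4=4, 16 mod 4=0
i=3  r:4+8→12  c:2·0+1→1

12,1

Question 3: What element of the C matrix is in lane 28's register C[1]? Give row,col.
L=28->g=28>>2=7, t=28&3=0
[1]->row 7+0=7  col 0·2+1=1

7,1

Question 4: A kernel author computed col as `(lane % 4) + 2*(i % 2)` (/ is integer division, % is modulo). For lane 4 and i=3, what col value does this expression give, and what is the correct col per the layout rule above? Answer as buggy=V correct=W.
`(lane % 4) + 2*(i % 2)`[4,3]=>2
L=4=>grp=4>>2=1, tig=4&3=0
[3]=>row 1+8=9  col 0·2+1=1
col: 2 vs 1

buggy=2 correct=1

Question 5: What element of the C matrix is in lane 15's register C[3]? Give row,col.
15: gid=3,tid=3
[3] (3+8,3*2+1) = (11,7)

11,7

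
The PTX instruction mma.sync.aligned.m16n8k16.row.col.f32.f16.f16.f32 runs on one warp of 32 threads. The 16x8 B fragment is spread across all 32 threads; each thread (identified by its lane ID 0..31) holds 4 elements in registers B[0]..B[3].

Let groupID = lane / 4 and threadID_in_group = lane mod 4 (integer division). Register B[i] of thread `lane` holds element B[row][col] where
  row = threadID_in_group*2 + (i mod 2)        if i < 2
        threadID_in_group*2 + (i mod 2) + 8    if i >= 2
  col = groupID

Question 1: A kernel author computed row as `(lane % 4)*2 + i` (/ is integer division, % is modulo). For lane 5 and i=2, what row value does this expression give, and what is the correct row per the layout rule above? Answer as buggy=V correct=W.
`(lane % 4)*2 + i`[5,2]→4
lane 5→5/4=1, 5 mod 4=1
i=2  r:2·1+0+8→10  c:1
row: 4 vs 10

buggy=4 correct=10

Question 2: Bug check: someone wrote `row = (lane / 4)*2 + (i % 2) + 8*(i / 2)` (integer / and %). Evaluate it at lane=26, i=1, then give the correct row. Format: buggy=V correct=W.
buggy=13 correct=5

`(lane / 4)*2 + (i % 2) + 8*(i / 2)`[26,1]⇒13
L=26⇒gr=26>>2=6, th=26&3=2
[1]⇒row 2·2+1+0=5  col gr=6
row: 13 vs 5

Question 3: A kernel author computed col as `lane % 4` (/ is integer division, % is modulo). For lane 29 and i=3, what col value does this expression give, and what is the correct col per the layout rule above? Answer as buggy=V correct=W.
`lane % 4`[29,3]=>1
29: grp=7,tig=1
[3] (1*2+1+8,7) = (11,7)
col: 1 vs 7

buggy=1 correct=7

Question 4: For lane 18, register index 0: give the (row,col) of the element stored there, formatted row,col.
L=18→G=18>>2=4, T=18&3=2
[0]→row 2·2+0+0=4  col G=4

4,4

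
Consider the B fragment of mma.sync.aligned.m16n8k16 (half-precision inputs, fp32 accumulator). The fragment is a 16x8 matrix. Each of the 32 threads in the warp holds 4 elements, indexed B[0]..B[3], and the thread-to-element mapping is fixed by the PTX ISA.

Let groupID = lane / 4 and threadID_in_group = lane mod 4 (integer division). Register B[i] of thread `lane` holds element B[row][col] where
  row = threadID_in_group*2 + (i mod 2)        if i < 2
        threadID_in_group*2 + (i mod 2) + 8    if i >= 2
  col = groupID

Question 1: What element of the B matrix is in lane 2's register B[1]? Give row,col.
lane 2->2/4=0, 2 mod 4=2
i=1  r:2·2+1+0->5  c:0

5,0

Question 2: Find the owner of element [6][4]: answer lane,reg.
c: 4->gid=4  r: 6->r8=0,tid=3,i&1=0
L=4*4+3=19  i=0*2+0=0

19,0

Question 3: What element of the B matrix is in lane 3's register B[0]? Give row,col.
lane 3: g=0 (3/4), t=3 (3%4)
i=0: r=3*2+0+0=6, c=g=0

6,0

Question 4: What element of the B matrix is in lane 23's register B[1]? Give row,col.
7,5

L=23⇒gr=23>>2=5, th=23&3=3
[1]⇒row 3·2+1+0=7  col gr=5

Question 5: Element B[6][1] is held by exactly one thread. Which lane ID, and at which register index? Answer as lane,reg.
7,0

c=1→G=1  r=6→rhi=0,T=3,p=0
L=1*4+3=7  i=0*2+0=0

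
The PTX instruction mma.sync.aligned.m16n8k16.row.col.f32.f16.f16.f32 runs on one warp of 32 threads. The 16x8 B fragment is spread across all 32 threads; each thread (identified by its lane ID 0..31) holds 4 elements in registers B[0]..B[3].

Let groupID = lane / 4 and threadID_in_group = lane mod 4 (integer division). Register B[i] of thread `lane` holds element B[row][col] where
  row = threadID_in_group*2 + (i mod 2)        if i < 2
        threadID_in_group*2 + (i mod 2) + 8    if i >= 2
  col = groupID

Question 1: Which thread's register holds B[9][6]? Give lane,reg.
c=6->g=6  r=9->rb=1,t=0,b0=1
L=6*4+0=24  i=1*2+1=3

24,3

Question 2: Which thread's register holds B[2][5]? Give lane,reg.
c=5→G=5  r=2→rhi=0,T=1,p=0
L=5*4+1=21  i=0*2+0=0

21,0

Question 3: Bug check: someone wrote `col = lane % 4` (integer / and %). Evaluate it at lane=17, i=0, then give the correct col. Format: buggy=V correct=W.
`lane % 4`[17,0]->1
17: gid=4,tid=1
[0] (1*2+0+0,4) = (2,4)
col: 1 vs 4

buggy=1 correct=4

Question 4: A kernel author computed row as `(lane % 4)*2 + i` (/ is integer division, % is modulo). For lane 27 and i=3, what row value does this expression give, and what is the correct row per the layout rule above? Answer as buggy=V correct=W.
`(lane % 4)*2 + i`[27,3]=>9
lane 27: grp=6 (27/4), tig=3 (27%4)
i=3: r=3*2+1+8=15, c=grp=6
row: 9 vs 15

buggy=9 correct=15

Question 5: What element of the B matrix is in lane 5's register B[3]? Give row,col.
lane 5: gid=1 (5/4), tid=1 (5%4)
i=3: r=1*2+1+8=11, c=gid=1

11,1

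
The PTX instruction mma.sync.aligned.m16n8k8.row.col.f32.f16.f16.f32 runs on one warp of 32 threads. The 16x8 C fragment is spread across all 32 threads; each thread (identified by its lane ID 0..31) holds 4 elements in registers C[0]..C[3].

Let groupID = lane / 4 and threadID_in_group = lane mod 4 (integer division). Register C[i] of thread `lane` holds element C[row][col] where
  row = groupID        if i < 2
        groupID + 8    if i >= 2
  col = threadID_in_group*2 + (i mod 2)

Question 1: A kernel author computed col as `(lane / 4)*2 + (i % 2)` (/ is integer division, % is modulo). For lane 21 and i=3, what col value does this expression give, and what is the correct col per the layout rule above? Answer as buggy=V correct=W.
`(lane / 4)*2 + (i % 2)`[21,3]->11
21: g=5,t=1
[3] (5+8,1*2+1) = (13,3)
col: 11 vs 3

buggy=11 correct=3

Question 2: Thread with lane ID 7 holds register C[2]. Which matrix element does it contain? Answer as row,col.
9,6

L=7->g=7>>2=1, t=7&3=3
[2]->row 1+8=9  col 3·2+0=6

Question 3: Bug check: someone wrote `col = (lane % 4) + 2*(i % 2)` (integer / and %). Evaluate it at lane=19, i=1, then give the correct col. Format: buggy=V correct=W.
buggy=5 correct=7

`(lane % 4) + 2*(i % 2)`[19,1]→5
19: G=4,T=3
[1] (4+0,3*2+1) = (4,7)
col: 5 vs 7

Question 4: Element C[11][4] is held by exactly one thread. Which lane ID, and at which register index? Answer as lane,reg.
r: 11->gid=3,r8=1  c: 4->tid=2,i&1=0
L=3*4+2=14  i=1*2+0=2

14,2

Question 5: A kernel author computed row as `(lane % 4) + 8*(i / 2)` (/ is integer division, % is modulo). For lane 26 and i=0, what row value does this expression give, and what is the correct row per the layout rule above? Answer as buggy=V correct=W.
`(lane % 4) + 8*(i / 2)`[26,0]⇒2
L=26⇒gr=26>>2=6, th=26&3=2
[0]⇒row 6+0=6  col 2·2+0=4
row: 2 vs 6

buggy=2 correct=6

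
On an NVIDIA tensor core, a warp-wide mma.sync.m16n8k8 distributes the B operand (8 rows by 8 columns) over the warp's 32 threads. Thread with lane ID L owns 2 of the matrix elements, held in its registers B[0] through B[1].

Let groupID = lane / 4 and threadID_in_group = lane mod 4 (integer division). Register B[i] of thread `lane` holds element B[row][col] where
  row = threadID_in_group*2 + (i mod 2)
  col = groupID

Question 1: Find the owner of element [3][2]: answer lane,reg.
c=2⇒gr=2  r=3⇒th=1,odd=1
L=2*4+1=9  i=1=1

9,1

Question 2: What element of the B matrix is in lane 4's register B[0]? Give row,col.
0,1

L=4⇒gr=4>>2=1, th=4&3=0
[0]⇒row 0·2+0=0  col gr=1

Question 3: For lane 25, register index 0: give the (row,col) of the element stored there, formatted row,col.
2,6

L=25=>grp=25>>2=6, tig=25&3=1
[0]=>row 1·2+0=2  col grp=6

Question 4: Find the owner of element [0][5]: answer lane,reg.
20,0

c=5⇒gr=5  r=0⇒th=0,odd=0
L=5*4+0=20  i=0=0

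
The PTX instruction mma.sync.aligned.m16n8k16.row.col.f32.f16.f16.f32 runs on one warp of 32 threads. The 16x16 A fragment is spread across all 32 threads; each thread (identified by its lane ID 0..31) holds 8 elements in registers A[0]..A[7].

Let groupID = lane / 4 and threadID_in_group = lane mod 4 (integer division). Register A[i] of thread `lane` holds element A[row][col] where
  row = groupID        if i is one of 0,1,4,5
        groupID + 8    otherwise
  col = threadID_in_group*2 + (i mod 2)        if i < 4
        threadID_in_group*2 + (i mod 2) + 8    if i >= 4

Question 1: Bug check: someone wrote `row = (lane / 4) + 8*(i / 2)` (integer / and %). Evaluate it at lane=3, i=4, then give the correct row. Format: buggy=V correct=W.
`(lane / 4) + 8*(i / 2)`[3,4]→16
lane 3: G=0 (3/4), T=3 (3%4)
i=4: r=0+0=0, c=3*2+0+8=14
row: 16 vs 0

buggy=16 correct=0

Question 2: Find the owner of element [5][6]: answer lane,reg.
23,0

r=5→G=5,rhi=0  c=6→chi=0,T=3,p=0
L=5*4+3=23  i=0*4+0*2+0=0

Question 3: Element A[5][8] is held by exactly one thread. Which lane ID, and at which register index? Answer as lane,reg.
r: 5->gid=5,r8=0  c: 8->c8=1,tid=0,i&1=0
L=5*4+0=20  i=1*4+0*2+0=4

20,4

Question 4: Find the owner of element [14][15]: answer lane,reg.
r=14→G=6,rhi=1  c=15→chi=1,T=3,p=1
L=6*4+3=27  i=1*4+1*2+1=7

27,7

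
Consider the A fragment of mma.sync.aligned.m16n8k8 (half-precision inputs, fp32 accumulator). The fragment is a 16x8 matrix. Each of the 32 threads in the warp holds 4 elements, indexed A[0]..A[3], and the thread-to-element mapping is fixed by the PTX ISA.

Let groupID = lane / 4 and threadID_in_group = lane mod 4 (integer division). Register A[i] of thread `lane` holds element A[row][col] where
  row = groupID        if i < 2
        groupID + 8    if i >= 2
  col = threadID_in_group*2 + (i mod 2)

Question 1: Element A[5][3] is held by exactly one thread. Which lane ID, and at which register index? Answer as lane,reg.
21,1

r=5→G=5,rhi=0  c=3→T=1,p=1
L=5*4+1=21  i=0*2+1=1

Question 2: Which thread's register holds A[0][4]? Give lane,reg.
2,0

r=0->g=0,rb=0  c=4->t=2,b0=0
L=0*4+2=2  i=0*2+0=0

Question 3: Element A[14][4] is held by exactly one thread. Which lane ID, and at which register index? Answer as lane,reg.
26,2

r=14→G=6,rhi=1  c=4→T=2,p=0
L=6*4+2=26  i=1*2+0=2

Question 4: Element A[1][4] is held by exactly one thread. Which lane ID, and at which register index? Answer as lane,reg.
r=1→G=1,rhi=0  c=4→T=2,p=0
L=1*4+2=6  i=0*2+0=0

6,0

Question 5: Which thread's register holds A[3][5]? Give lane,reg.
14,1

r:3=>grp=3,rB=0  c:5=>tig=2,lo=1
L=3*4+2=14  i=0*2+1=1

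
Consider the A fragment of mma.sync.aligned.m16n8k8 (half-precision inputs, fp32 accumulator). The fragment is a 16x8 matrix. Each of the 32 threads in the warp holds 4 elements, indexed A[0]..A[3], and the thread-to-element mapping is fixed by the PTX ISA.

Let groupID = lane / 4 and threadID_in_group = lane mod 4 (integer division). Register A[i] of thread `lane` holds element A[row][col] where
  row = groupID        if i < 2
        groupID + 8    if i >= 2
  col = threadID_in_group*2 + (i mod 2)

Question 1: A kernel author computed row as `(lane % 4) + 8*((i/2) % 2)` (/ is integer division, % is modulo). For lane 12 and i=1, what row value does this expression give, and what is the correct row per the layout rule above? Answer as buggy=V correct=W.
`(lane % 4) + 8*((i/2) % 2)`[12,1]⇒0
lane 12: gr=3 (12/4), th=0 (12%4)
i=1: r=3+0=3, c=0*2+1=1
row: 0 vs 3

buggy=0 correct=3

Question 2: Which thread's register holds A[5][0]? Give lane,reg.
20,0

r=5⇒gr=5,Rb=0  c=0⇒th=0,odd=0
L=5*4+0=20  i=0*2+0=0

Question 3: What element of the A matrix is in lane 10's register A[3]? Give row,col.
L=10→G=10>>2=2, T=10&3=2
[3]→row 2+8=10  col 2·2+1=5

10,5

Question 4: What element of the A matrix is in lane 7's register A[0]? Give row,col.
1,6

L=7->g=7>>2=1, t=7&3=3
[0]->row 1+0=1  col 3·2+0=6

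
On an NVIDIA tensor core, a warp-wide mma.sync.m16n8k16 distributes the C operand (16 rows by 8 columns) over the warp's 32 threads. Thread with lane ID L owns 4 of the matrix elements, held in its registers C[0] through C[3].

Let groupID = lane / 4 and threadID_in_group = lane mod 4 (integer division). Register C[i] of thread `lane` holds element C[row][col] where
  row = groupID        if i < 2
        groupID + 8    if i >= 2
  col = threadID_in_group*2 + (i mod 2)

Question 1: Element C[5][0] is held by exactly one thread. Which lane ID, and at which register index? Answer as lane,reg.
20,0

r=5->g=5,rb=0  c=0->t=0,b0=0
L=5*4+0=20  i=0*2+0=0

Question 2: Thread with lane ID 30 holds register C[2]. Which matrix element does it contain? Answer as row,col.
30: grp=7,tig=2
[2] (7+8,2*2+0) = (15,4)

15,4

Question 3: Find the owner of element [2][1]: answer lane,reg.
8,1

r=2⇒gr=2,Rb=0  c=1⇒th=0,odd=1
L=2*4+0=8  i=0*2+1=1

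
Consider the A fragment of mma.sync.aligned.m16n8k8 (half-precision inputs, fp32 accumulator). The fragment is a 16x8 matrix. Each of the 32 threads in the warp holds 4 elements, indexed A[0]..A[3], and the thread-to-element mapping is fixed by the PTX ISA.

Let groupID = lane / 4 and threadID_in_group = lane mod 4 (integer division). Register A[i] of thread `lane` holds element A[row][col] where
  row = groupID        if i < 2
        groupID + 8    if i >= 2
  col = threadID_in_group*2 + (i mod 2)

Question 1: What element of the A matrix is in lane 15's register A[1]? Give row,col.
L=15⇒gr=15>>2=3, th=15&3=3
[1]⇒row 3+0=3  col 3·2+1=7

3,7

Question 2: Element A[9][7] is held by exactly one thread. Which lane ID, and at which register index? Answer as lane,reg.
r=9->g=1,rb=1  c=7->t=3,b0=1
L=1*4+3=7  i=1*2+1=3

7,3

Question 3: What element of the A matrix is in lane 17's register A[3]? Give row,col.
12,3

17: gr=4,th=1
[3] (4+8,1*2+1) = (12,3)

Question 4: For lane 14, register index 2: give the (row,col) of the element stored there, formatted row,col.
11,4

14: g=3,t=2
[2] (3+8,2*2+0) = (11,4)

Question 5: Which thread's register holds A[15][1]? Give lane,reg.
28,3

r: 15->gid=7,r8=1  c: 1->tid=0,i&1=1
L=7*4+0=28  i=1*2+1=3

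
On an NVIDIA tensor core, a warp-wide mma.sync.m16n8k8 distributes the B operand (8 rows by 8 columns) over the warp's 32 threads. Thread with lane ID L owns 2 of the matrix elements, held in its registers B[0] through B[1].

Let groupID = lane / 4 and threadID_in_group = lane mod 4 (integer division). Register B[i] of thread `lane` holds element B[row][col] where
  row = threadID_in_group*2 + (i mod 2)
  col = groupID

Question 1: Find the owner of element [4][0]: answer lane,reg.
2,0

c=0->g=0  r=4->t=2,b0=0
L=0*4+2=2  i=0=0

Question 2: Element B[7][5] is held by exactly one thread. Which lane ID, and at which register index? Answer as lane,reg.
c: 5->gid=5  r: 7->tid=3,i&1=1
L=5*4+3=23  i=1=1

23,1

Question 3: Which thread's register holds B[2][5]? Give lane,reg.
c=5->g=5  r=2->t=1,b0=0
L=5*4+1=21  i=0=0

21,0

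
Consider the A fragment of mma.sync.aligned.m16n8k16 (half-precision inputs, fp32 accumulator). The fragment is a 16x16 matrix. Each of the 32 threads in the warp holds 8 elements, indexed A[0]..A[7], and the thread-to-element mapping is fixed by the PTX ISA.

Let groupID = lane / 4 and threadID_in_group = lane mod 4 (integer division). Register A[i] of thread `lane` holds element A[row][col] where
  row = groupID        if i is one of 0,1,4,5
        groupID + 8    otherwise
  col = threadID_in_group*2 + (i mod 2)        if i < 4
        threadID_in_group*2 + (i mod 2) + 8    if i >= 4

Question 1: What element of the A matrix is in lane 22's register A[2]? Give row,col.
13,4

lane 22=>22/4=5, 22 mod 4=2
i=2  r:5+8=>13  c:2·2+0+0=>4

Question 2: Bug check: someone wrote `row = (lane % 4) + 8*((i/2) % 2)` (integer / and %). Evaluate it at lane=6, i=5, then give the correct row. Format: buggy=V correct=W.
`(lane % 4) + 8*((i/2) % 2)`[6,5]->2
lane 6: g=1 (6/4), t=2 (6%4)
i=5: r=1+0=1, c=2*2+1+8=13
row: 2 vs 1

buggy=2 correct=1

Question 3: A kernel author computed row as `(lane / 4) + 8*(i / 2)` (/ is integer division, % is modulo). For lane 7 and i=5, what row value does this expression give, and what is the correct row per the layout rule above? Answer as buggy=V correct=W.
buggy=17 correct=1

`(lane / 4) + 8*(i / 2)`[7,5]⇒17
7: gr=1,th=3
[5] (1+0,3*2+1+8) = (1,15)
row: 17 vs 1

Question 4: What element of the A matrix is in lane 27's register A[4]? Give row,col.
6,14

lane 27⇒27/4=6, 27 mod 4=3
i=4  r:6+0⇒6  c:2·3+0+8⇒14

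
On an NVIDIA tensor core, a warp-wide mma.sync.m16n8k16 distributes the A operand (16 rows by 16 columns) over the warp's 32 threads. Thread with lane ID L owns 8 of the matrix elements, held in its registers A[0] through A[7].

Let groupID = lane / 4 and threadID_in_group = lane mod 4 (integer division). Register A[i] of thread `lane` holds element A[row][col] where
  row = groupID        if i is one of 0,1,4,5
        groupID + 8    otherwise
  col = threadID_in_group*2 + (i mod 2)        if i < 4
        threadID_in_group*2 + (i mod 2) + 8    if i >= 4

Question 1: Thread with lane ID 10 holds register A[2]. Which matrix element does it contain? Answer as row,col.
10,4

lane 10: G=2 (10/4), T=2 (10%4)
i=2: r=2+8=10, c=2*2+0+0=4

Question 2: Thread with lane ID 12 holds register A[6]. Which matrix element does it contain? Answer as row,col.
lane 12: grp=3 (12/4), tig=0 (12%4)
i=6: r=3+8=11, c=0*2+0+8=8

11,8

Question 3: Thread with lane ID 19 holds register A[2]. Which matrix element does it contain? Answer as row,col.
12,6

L=19⇒gr=19>>2=4, th=19&3=3
[2]⇒row 4+8=12  col 3·2+0+0=6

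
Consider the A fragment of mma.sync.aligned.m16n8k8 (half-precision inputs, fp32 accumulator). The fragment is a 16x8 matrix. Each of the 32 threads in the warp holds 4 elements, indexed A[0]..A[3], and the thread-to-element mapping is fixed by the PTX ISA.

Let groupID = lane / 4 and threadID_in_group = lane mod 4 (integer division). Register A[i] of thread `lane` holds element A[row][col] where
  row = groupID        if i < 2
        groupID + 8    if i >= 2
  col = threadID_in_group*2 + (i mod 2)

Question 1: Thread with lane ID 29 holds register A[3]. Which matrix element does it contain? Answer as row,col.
lane 29: g=7 (29/4), t=1 (29%4)
i=3: r=7+8=15, c=1*2+1=3

15,3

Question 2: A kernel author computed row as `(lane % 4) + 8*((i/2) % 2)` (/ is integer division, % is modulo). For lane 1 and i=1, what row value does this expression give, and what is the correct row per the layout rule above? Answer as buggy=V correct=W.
buggy=1 correct=0

`(lane % 4) + 8*((i/2) % 2)`[1,1]→1
lane 1: G=0 (1/4), T=1 (1%4)
i=1: r=0+0=0, c=1*2+1=3
row: 1 vs 0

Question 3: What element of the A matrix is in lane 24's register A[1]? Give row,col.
6,1

lane 24->24/4=6, 24 mod 4=0
i=1  r:6+0->6  c:2·0+1->1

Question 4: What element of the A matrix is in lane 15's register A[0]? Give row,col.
3,6

L=15->g=15>>2=3, t=15&3=3
[0]->row 3+0=3  col 3·2+0=6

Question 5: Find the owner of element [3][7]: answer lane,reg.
15,1

r=3→G=3,rhi=0  c=7→T=3,p=1
L=3*4+3=15  i=0*2+1=1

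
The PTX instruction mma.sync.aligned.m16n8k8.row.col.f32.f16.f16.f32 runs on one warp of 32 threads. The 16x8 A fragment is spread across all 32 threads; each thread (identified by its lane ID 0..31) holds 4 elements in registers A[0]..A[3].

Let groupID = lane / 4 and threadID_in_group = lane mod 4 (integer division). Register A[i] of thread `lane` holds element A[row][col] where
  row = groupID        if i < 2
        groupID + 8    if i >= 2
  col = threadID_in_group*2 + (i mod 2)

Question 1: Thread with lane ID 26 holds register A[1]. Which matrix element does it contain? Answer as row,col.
6,5

L=26->g=26>>2=6, t=26&3=2
[1]->row 6+0=6  col 2·2+1=5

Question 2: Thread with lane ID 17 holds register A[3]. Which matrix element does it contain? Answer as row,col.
12,3

lane 17: gr=4 (17/4), th=1 (17%4)
i=3: r=4+8=12, c=1*2+1=3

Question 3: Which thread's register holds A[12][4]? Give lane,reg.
r:12=>grp=4,rB=1  c:4=>tig=2,lo=0
L=4*4+2=18  i=1*2+0=2

18,2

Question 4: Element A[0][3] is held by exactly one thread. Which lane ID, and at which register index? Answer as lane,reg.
1,1

r=0->g=0,rb=0  c=3->t=1,b0=1
L=0*4+1=1  i=0*2+1=1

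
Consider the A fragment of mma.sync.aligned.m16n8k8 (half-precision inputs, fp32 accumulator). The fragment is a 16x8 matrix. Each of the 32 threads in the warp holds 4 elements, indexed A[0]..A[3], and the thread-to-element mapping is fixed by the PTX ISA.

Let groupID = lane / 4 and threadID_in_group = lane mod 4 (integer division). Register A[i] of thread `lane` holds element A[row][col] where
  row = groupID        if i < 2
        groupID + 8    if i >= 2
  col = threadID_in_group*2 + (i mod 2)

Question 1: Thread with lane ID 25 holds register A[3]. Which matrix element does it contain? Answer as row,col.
lane 25->25/4=6, 25 mod 4=1
i=3  r:6+8->14  c:2·1+1->3

14,3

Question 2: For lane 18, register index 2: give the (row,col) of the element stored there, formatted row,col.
12,4

lane 18: g=4 (18/4), t=2 (18%4)
i=2: r=4+8=12, c=2*2+0=4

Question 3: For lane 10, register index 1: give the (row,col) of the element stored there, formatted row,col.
lane 10→10/4=2, 10 mod 4=2
i=1  r:2+0→2  c:2·2+1→5

2,5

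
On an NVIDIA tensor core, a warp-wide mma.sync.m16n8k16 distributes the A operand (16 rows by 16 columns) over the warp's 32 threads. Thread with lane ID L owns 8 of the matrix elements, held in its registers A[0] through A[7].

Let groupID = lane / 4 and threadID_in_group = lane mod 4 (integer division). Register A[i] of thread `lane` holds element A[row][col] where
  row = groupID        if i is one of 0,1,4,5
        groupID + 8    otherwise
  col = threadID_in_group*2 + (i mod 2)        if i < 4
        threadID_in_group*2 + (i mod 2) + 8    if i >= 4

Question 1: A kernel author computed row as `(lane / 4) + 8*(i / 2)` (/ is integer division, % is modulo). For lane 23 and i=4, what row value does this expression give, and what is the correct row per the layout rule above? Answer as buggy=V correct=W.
`(lane / 4) + 8*(i / 2)`[23,4]->21
lane 23->23/4=5, 23 mod 4=3
i=4  r:5+0->5  c:2·3+0+8->14
row: 21 vs 5

buggy=21 correct=5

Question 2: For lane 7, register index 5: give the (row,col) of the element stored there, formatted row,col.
7: gr=1,th=3
[5] (1+0,3*2+1+8) = (1,15)

1,15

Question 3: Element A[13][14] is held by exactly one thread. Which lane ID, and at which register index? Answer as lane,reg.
23,6

r=13->g=5,rb=1  c=14->cb=1,t=3,b0=0
L=5*4+3=23  i=1*4+1*2+0=6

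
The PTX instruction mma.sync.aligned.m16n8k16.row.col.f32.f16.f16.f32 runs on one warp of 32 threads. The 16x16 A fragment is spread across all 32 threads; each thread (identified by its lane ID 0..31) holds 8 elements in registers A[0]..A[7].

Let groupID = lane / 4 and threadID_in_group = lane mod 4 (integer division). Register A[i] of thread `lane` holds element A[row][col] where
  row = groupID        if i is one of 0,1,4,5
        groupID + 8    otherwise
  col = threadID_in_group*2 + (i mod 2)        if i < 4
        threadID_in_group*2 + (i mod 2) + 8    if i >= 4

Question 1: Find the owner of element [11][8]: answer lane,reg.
12,6

r=11→G=3,rhi=1  c=8→chi=1,T=0,p=0
L=3*4+0=12  i=1*4+1*2+0=6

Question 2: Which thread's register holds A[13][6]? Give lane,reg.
23,2

r:13=>grp=5,rB=1  c:6=>cB=0,tig=3,lo=0
L=5*4+3=23  i=0*4+1*2+0=2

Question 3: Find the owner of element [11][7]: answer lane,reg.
r=11->g=3,rb=1  c=7->cb=0,t=3,b0=1
L=3*4+3=15  i=0*4+1*2+1=3

15,3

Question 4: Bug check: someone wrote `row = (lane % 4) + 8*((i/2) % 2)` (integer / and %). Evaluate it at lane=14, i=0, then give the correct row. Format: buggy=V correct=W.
`(lane % 4) + 8*((i/2) % 2)`[14,0]=>2
lane 14=>14/4=3, 14 mod 4=2
i=0  r:3+0=>3  c:2·2+0+0=>4
row: 2 vs 3

buggy=2 correct=3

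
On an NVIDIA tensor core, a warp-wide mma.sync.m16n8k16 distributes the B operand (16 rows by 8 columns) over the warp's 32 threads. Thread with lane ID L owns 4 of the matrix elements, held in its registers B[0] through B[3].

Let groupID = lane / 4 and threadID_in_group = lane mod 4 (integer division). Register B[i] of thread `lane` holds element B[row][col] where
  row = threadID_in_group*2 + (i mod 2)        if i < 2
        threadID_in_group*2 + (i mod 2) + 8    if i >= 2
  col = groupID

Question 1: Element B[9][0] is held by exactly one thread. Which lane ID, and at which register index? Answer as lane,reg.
0,3

c=0⇒gr=0  r=9⇒Rb=1,th=0,odd=1
L=0*4+0=0  i=1*2+1=3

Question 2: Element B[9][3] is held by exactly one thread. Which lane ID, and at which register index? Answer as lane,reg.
12,3

c: 3->gid=3  r: 9->r8=1,tid=0,i&1=1
L=3*4+0=12  i=1*2+1=3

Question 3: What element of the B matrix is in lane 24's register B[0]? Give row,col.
0,6

L=24->gid=24>>2=6, tid=24&3=0
[0]->row 0·2+0+0=0  col gid=6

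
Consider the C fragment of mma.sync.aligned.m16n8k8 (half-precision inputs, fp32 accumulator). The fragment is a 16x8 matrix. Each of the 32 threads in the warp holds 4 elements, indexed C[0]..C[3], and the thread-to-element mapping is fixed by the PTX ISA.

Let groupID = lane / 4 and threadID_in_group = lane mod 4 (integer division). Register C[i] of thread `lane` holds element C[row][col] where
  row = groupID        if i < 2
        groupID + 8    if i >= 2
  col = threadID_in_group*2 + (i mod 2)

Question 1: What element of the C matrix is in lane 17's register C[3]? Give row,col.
12,3

L=17=>grp=17>>2=4, tig=17&3=1
[3]=>row 4+8=12  col 1·2+1=3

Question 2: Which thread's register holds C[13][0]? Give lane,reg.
r=13⇒gr=5,Rb=1  c=0⇒th=0,odd=0
L=5*4+0=20  i=1*2+0=2

20,2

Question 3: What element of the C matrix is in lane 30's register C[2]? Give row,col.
L=30->gid=30>>2=7, tid=30&3=2
[2]->row 7+8=15  col 2·2+0=4

15,4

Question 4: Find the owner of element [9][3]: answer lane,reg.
5,3

r=9→G=1,rhi=1  c=3→T=1,p=1
L=1*4+1=5  i=1*2+1=3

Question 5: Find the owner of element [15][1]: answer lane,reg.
r: 15->gid=7,r8=1  c: 1->tid=0,i&1=1
L=7*4+0=28  i=1*2+1=3

28,3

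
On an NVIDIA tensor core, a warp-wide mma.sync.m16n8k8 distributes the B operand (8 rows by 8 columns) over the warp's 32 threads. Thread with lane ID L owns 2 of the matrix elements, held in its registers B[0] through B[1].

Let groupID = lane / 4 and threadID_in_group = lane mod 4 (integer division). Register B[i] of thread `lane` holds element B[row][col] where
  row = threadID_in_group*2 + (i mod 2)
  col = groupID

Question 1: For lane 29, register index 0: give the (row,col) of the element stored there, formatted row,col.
L=29=>grp=29>>2=7, tig=29&3=1
[0]=>row 1·2+0=2  col grp=7

2,7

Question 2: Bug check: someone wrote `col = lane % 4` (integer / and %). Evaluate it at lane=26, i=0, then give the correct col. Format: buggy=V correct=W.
`lane % 4`[26,0]⇒2
L=26⇒gr=26>>2=6, th=26&3=2
[0]⇒row 2·2+0=4  col gr=6
col: 2 vs 6

buggy=2 correct=6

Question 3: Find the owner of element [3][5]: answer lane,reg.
c: 5->gid=5  r: 3->tid=1,i&1=1
L=5*4+1=21  i=1=1

21,1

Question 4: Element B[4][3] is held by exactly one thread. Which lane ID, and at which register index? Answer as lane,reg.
c=3->g=3  r=4->t=2,b0=0
L=3*4+2=14  i=0=0

14,0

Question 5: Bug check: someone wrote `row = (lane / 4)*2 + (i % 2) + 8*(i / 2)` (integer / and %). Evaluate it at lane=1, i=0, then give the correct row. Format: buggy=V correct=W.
`(lane / 4)*2 + (i % 2) + 8*(i / 2)`[1,0]⇒0
lane 1: gr=0 (1/4), th=1 (1%4)
i=0: r=1*2+0=2, c=gr=0
row: 0 vs 2

buggy=0 correct=2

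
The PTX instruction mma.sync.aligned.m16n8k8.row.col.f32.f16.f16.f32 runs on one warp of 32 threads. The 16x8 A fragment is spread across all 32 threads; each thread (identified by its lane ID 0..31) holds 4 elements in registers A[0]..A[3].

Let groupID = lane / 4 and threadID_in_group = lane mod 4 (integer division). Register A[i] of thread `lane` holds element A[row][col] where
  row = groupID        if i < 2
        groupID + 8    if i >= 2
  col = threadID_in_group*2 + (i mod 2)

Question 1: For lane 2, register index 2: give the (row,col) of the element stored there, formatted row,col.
8,4

lane 2=>2/4=0, 2 mod 4=2
i=2  r:0+8=>8  c:2·2+0=>4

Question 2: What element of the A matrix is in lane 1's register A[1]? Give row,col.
0,3

lane 1: grp=0 (1/4), tig=1 (1%4)
i=1: r=0+0=0, c=1*2+1=3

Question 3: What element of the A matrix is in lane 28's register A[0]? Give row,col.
7,0

L=28⇒gr=28>>2=7, th=28&3=0
[0]⇒row 7+0=7  col 0·2+0=0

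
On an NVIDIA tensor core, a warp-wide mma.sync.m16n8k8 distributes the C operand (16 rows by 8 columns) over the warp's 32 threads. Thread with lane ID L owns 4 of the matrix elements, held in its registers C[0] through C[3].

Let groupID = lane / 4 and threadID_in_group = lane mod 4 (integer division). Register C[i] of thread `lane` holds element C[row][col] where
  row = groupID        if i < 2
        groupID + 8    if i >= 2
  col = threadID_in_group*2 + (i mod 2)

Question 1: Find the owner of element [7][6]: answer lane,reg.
r=7⇒gr=7,Rb=0  c=6⇒th=3,odd=0
L=7*4+3=31  i=0*2+0=0

31,0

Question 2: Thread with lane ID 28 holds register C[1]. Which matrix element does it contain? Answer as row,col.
7,1

lane 28: g=7 (28/4), t=0 (28%4)
i=1: r=7+0=7, c=0*2+1=1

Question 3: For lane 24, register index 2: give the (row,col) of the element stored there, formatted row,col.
14,0

L=24=>grp=24>>2=6, tig=24&3=0
[2]=>row 6+8=14  col 0·2+0=0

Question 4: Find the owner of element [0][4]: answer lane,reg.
r=0->g=0,rb=0  c=4->t=2,b0=0
L=0*4+2=2  i=0*2+0=0

2,0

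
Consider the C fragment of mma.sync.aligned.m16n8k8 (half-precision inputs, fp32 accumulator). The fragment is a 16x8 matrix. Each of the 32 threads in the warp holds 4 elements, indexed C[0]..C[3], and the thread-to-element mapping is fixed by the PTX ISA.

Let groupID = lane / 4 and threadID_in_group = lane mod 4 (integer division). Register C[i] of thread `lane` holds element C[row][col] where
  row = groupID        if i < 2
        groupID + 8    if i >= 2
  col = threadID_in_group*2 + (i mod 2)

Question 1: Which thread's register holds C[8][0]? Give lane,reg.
r=8→G=0,rhi=1  c=0→T=0,p=0
L=0*4+0=0  i=1*2+0=2

0,2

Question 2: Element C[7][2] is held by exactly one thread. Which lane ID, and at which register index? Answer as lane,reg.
r: 7->gid=7,r8=0  c: 2->tid=1,i&1=0
L=7*4+1=29  i=0*2+0=0

29,0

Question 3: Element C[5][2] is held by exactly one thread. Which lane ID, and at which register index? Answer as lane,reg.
21,0

r=5→G=5,rhi=0  c=2→T=1,p=0
L=5*4+1=21  i=0*2+0=0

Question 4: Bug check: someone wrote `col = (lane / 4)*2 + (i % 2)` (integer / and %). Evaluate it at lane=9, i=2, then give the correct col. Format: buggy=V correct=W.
buggy=4 correct=2

`(lane / 4)*2 + (i % 2)`[9,2]->4
L=9->g=9>>2=2, t=9&3=1
[2]->row 2+8=10  col 1·2+0=2
col: 4 vs 2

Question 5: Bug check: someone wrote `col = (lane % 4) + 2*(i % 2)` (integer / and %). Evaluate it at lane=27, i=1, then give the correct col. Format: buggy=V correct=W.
buggy=5 correct=7

`(lane % 4) + 2*(i % 2)`[27,1]->5
lane 27: gid=6 (27/4), tid=3 (27%4)
i=1: r=6+0=6, c=3*2+1=7
col: 5 vs 7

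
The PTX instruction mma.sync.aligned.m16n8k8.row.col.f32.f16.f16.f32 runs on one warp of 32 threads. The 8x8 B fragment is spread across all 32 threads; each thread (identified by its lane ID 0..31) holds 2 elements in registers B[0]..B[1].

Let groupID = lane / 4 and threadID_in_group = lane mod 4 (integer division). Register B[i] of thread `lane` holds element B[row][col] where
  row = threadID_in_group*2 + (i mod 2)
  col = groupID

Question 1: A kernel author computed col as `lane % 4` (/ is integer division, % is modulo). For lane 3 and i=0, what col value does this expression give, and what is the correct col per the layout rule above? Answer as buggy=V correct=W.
buggy=3 correct=0

`lane % 4`[3,0]→3
L=3→G=3>>2=0, T=3&3=3
[0]→row 3·2+0=6  col G=0
col: 3 vs 0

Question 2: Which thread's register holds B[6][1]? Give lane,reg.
7,0

c=1->g=1  r=6->t=3,b0=0
L=1*4+3=7  i=0=0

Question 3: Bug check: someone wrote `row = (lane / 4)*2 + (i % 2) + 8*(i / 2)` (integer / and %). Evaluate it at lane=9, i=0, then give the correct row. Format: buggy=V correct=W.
buggy=4 correct=2

`(lane / 4)*2 + (i % 2) + 8*(i / 2)`[9,0]→4
lane 9→9/4=2, 9 mod 4=1
i=0  r:2·1+0→2  c:2
row: 4 vs 2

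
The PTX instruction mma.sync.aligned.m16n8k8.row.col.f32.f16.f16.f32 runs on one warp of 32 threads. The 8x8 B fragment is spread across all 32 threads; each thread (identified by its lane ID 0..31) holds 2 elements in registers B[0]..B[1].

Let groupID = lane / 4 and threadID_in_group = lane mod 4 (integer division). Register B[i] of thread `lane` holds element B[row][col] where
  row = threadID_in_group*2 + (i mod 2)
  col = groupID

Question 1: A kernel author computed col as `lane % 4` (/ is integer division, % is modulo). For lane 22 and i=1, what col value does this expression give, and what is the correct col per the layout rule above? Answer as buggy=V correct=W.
buggy=2 correct=5

`lane % 4`[22,1]->2
L=22->gid=22>>2=5, tid=22&3=2
[1]->row 2·2+1=5  col gid=5
col: 2 vs 5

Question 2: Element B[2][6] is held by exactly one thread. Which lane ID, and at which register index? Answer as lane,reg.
25,0

c=6→G=6  r=2→T=1,p=0
L=6*4+1=25  i=0=0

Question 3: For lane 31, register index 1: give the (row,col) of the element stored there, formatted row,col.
7,7

lane 31⇒31/4=7, 31 mod 4=3
i=1  r:2·3+1⇒7  c:7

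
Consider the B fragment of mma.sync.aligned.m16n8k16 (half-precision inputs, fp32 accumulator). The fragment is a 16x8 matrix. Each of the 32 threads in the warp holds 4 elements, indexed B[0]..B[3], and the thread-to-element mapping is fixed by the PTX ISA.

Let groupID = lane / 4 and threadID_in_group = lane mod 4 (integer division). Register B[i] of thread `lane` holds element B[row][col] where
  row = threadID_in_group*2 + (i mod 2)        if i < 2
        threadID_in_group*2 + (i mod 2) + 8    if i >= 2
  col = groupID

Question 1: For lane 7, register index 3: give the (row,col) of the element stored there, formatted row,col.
15,1

7: gr=1,th=3
[3] (3*2+1+8,1) = (15,1)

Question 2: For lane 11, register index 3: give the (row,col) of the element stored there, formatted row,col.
lane 11: g=2 (11/4), t=3 (11%4)
i=3: r=3*2+1+8=15, c=g=2

15,2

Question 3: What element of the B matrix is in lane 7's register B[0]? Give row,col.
6,1

L=7->g=7>>2=1, t=7&3=3
[0]->row 3·2+0+0=6  col g=1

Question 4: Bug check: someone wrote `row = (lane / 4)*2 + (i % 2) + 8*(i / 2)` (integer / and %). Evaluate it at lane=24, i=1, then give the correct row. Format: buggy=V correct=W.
buggy=13 correct=1

`(lane / 4)*2 + (i % 2) + 8*(i / 2)`[24,1]⇒13
lane 24⇒24/4=6, 24 mod 4=0
i=1  r:2·0+1+0⇒1  c:6
row: 13 vs 1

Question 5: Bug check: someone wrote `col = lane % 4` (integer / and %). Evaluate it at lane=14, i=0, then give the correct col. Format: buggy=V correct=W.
buggy=2 correct=3

`lane % 4`[14,0]⇒2
L=14⇒gr=14>>2=3, th=14&3=2
[0]⇒row 2·2+0+0=4  col gr=3
col: 2 vs 3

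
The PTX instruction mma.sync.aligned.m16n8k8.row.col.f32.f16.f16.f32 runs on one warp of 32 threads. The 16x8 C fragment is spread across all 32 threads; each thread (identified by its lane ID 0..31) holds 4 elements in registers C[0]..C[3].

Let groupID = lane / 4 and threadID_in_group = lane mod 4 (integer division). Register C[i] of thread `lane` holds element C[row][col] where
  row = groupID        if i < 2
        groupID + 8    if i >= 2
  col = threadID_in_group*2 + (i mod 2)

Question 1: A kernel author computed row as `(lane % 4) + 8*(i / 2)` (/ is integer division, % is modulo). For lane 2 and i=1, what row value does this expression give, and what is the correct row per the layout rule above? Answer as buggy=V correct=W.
`(lane % 4) + 8*(i / 2)`[2,1]->2
2: gid=0,tid=2
[1] (0+0,2*2+1) = (0,5)
row: 2 vs 0

buggy=2 correct=0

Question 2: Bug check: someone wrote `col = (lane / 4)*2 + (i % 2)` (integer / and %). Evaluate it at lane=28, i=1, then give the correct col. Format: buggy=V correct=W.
`(lane / 4)*2 + (i % 2)`[28,1]→15
L=28→G=28>>2=7, T=28&3=0
[1]→row 7+0=7  col 0·2+1=1
col: 15 vs 1

buggy=15 correct=1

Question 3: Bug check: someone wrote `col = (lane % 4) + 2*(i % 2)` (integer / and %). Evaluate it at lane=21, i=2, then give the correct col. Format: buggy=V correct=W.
`(lane % 4) + 2*(i % 2)`[21,2]=>1
L=21=>grp=21>>2=5, tig=21&3=1
[2]=>row 5+8=13  col 1·2+0=2
col: 1 vs 2

buggy=1 correct=2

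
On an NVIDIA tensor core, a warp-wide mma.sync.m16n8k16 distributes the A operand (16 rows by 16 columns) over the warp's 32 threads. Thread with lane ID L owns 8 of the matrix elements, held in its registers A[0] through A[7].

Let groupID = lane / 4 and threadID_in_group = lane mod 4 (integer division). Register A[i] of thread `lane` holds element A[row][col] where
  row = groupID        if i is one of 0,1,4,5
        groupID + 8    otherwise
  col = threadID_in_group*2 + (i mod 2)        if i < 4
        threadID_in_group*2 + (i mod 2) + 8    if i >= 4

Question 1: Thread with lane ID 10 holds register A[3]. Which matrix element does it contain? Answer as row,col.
10,5

lane 10->10/4=2, 10 mod 4=2
i=3  r:2+8->10  c:2·2+1+0->5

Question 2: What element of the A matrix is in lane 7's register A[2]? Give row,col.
9,6

L=7->gid=7>>2=1, tid=7&3=3
[2]->row 1+8=9  col 3·2+0+0=6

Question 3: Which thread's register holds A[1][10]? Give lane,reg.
5,4

r=1⇒gr=1,Rb=0  c=10⇒Cb=1,th=1,odd=0
L=1*4+1=5  i=1*4+0*2+0=4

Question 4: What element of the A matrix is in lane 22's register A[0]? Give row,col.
5,4

lane 22→22/4=5, 22 mod 4=2
i=0  r:5+0→5  c:2·2+0+0→4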